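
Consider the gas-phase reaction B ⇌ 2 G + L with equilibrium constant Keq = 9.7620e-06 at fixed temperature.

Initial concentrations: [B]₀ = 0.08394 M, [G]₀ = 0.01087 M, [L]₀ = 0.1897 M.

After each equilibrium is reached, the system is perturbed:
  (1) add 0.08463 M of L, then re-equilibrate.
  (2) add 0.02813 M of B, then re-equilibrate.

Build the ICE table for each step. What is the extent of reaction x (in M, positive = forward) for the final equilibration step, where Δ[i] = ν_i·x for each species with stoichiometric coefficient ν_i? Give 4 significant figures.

Q₀ = 2.6703e-04 vs Keq = 9.7620e-06 ⇒ Q>K, reverse
Step 1:
                    B           G           L
  I           0.08394     0.01087      0.1897
  C          0.004357   -0.008713   -0.004357
  E            0.0883    0.002157      0.1853
  solve Keq expr → x = -0.004357; check Q = 9.7620e-06
Then add 0.08463 M of L.
Step 2:
                    B           G           L
  I            0.0883    0.002157        0.27
  C        1.8362e-04 -3.6723e-04 -1.8362e-04
  E           0.08848    0.001789      0.2698
  solve Keq expr → x = -1.8362e-04; check Q = 9.7620e-06
Then add 0.02813 M of B.
Step 3:
                    B           G           L
  I            0.1166    0.001789      0.2698
  C       -1.3159e-04  2.6317e-04  1.3159e-04
  E            0.1165    0.002052      0.2699
  solve Keq expr → x = 1.3159e-04; check Q = 9.7620e-06

x = 1.3159e-04 M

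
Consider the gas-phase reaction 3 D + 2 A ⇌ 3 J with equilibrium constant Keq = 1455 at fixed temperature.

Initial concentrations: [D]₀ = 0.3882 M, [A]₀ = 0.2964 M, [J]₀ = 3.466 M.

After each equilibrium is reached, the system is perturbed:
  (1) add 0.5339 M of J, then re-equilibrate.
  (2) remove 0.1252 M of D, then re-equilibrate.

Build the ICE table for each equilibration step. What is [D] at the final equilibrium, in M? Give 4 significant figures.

Q₀ = 8101 vs Keq = 1455 ⇒ Q>K, reverse
Step 1:
                  D         A         J
  I          0.3882    0.2964     3.466
  C          0.1523    0.1015   -0.1523
  E          0.5405    0.3979     3.314
  solve Keq expr → x = -0.05077; check Q = 1455
Then add 0.5339 M of J.
Step 2:
                  D         A         J
  I          0.5405    0.3979     3.848
  C         0.04806   0.03204  -0.04806
  E          0.5886      0.43       3.8
  solve Keq expr → x = -0.01602; check Q = 1455
Then remove 0.1252 M of D.
Step 3:
                  D         A         J
  I          0.4634      0.43       3.8
  C         0.07365    0.0491  -0.07365
  E           0.537    0.4791     3.726
  solve Keq expr → x = -0.02455; check Q = 1455

[D]_eq = 0.537 M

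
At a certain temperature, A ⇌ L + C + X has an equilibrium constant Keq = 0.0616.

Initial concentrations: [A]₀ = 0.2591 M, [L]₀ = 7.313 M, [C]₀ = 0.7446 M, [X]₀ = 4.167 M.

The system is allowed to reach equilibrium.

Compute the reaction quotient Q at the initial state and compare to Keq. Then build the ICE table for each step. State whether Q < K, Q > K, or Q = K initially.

Q₀ = 87.57 vs Keq = 0.0616 ⇒ Q>K, reverse
Step 1:
                   A          L          C          X
  init        0.2591      7.313     0.7446      4.167
  Δ           0.7419    -0.7419    -0.7419    -0.7419
  eq           1.001      6.571    0.00274      3.425
  solve Keq expr → x = -0.7419; check Q = 0.0616

Q₀ = 87.57; Q > K (proceeds reverse)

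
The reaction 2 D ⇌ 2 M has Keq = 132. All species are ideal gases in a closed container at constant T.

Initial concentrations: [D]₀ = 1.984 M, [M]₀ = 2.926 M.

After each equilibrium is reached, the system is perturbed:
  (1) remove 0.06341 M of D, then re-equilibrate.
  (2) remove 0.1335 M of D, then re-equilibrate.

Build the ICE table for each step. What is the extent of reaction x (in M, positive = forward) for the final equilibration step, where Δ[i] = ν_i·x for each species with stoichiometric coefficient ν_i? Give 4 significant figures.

Q₀ = 2.175 vs Keq = 132 ⇒ Q<K, forward
Step 1:
                   D          M
  Initial      1.984      2.926
  Change      -1.591      1.591
  Equil       0.3931      4.517
  solve Keq expr → x = 0.7954; check Q = 132
Then remove 0.06341 M of D.
Step 2:
                   D          M
  Initial     0.3297      4.517
  Change     0.05833   -0.05833
  Equil       0.3881      4.459
  solve Keq expr → x = -0.02917; check Q = 132
Then remove 0.1335 M of D.
Step 3:
                   D          M
  Initial     0.2546      4.459
  Change      0.1228    -0.1228
  Equil       0.3774      4.336
  solve Keq expr → x = -0.06141; check Q = 132

x = -0.06141 M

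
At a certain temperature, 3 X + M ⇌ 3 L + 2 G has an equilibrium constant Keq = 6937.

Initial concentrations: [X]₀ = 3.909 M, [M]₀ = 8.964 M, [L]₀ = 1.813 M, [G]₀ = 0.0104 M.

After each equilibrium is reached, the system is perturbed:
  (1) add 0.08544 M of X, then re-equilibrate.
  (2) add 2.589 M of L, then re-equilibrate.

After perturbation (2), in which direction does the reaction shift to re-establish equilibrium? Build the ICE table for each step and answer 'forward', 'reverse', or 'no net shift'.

Q₀ = 1.2038e-06 vs Keq = 6937 ⇒ Q<K, forward
Step 1:
                   X          M          L          G
  Initial      3.909      8.964      1.813     0.0104
  Change      -3.647     -1.216      3.647      2.431
  Equil       0.2623      7.748       5.46      2.442
  solve Keq expr → x = 1.216; check Q = 6937
Then add 0.08544 M of X.
Step 2:
                   X          M          L          G
  Initial     0.3477      7.748       5.46      2.442
  Change    -0.07766   -0.02589    0.07766    0.05177
  Equil       0.2701      7.723      5.537      2.493
  solve Keq expr → x = 0.02589; check Q = 6937
Then add 2.589 M of L.
Step 3:
                   X          M          L          G
  Initial     0.2701      7.723      8.126      2.493
  Change      0.1123    0.03744    -0.1123   -0.07488
  Equil       0.3824       7.76      8.014      2.418
  solve Keq expr → x = -0.03744; check Q = 6937

Direction: reverse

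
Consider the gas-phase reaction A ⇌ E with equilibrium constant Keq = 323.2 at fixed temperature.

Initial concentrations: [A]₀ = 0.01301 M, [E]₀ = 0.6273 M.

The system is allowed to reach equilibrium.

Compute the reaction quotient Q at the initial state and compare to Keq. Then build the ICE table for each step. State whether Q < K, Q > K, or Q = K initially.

Q₀ = 48.22 vs Keq = 323.2 ⇒ Q<K, forward
Step 1:
                    A           E
  I           0.01301      0.6273
  C          -0.01103     0.01103
  E          0.001975      0.6383
  solve Keq expr → x = 0.01103; check Q = 323.2

Q₀ = 48.22; Q < K (proceeds forward)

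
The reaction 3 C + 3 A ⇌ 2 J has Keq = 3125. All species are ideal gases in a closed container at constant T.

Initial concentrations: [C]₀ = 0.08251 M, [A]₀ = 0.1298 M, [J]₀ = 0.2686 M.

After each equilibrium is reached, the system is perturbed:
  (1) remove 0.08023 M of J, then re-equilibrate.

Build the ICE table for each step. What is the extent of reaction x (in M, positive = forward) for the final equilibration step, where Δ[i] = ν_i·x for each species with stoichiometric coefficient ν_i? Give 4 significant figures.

Q₀ = 5.8731e+04 vs Keq = 3125 ⇒ Q>K, reverse
Step 1:
                  C         A         J
  Initial   0.08251    0.1298    0.2686
  Change    0.05609   0.05609   -0.0374
  Equil      0.1386    0.1859    0.2312
  solve Keq expr → x = -0.0187; check Q = 3125
Then remove 0.08023 M of J.
Step 2:
                  C         A         J
  Initial    0.1386    0.1859     0.151
  Change   -0.01754  -0.01754   0.01169
  Equil      0.1211    0.1684    0.1627
  solve Keq expr → x = 0.005846; check Q = 3125

x = 0.005846 M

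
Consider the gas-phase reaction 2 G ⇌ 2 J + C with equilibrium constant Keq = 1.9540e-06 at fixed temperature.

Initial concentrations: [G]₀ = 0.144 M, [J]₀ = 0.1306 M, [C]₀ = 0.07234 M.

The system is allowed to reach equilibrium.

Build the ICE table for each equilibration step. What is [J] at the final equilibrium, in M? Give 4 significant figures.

Q₀ = 0.0595 vs Keq = 1.9540e-06 ⇒ Q>K, reverse
Step 1:
                    G           J           C
  Initial       0.144      0.1306     0.07234
  Change       0.1266     -0.1266    -0.06331
  Equil        0.2706    0.003981     0.00903
  solve Keq expr → x = -0.06331; check Q = 1.9540e-06

[J]_eq = 0.003981 M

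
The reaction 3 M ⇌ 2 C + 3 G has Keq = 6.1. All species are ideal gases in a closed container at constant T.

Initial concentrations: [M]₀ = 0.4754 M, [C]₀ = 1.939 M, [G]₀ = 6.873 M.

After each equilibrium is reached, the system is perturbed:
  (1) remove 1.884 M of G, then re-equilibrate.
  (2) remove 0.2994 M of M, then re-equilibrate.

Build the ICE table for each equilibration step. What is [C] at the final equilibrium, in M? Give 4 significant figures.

[C]_eq = 0.8956 M

Q₀ = 1.1361e+04 vs Keq = 6.1 ⇒ Q>K, reverse
Step 1:
                   M          C          G
  Initial     0.4754      1.939      6.873
  Change       1.798     -1.199     -1.798
  Equil        2.273     0.7404      5.075
  solve Keq expr → x = -0.5993; check Q = 6.1
Then remove 1.884 M of G.
Step 2:
                   M          C          G
  Initial      2.273     0.7404      3.191
  Change      -0.358     0.2387      0.358
  Equil        1.915     0.9791      3.549
  solve Keq expr → x = 0.1193; check Q = 6.1
Then remove 0.2994 M of M.
Step 3:
                   M          C          G
  Initial      1.616     0.9791      3.549
  Change      0.1252   -0.08349    -0.1252
  Equil        1.741     0.8956      3.424
  solve Keq expr → x = -0.04174; check Q = 6.1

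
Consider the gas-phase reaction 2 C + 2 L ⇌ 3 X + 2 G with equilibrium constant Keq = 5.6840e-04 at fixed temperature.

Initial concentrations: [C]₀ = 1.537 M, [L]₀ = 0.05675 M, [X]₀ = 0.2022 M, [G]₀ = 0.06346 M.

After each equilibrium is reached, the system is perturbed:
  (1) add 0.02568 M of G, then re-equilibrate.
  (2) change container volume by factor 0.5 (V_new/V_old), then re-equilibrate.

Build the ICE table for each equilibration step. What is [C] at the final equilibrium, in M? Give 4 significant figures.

[C]_eq = 3.155 M

Q₀ = 0.004376 vs Keq = 5.6840e-04 ⇒ Q>K, reverse
Step 1:
                    C           L           X           G
  I             1.537     0.05675      0.2022     0.06346
  C           0.02172     0.02172    -0.03258    -0.02172
  E             1.559     0.07847      0.1696     0.04174
  solve Keq expr → x = -0.01086; check Q = 5.6840e-04
Then add 0.02568 M of G.
Step 2:
                    C           L           X           G
  I             1.559     0.07847      0.1696     0.06742
  C           0.01122     0.01122    -0.01683    -0.01122
  E              1.57     0.08969      0.1528      0.0562
  solve Keq expr → x = -0.005609; check Q = 5.6840e-04
Then change container volume by factor 0.5 (V_new/V_old).
Step 3:
                    C           L           X           G
  I              3.14      0.1794      0.3056      0.1124
  C           0.01515     0.01515    -0.02272    -0.01515
  E             3.155      0.1945      0.2829     0.09726
  solve Keq expr → x = -0.007575; check Q = 5.6840e-04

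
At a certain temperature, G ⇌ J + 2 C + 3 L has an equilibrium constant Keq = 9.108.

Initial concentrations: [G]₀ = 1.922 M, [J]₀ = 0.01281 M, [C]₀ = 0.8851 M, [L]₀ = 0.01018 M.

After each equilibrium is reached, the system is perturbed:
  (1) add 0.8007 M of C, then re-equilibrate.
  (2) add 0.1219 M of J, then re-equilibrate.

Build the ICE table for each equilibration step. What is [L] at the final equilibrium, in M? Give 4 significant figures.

Q₀ = 5.5084e-09 vs Keq = 9.108 ⇒ Q<K, forward
Step 1:
                   G          J          C          L
  init         1.922    0.01281     0.8851    0.01018
  Δ          -0.5713     0.5713      1.143      1.714
  eq           1.351     0.5841      2.028      1.724
  solve Keq expr → x = 0.5713; check Q = 9.108
Then add 0.8007 M of C.
Step 2:
                   G          J          C          L
  init         1.351     0.5841      2.828      1.724
  Δ          0.06963   -0.06963    -0.1393    -0.2089
  eq            1.42     0.5144      2.689      1.515
  solve Keq expr → x = -0.06963; check Q = 9.108
Then add 0.1219 M of J.
Step 3:
                   G          J          C          L
  init          1.42     0.6363      2.689      1.515
  Δ          0.02155   -0.02155    -0.0431   -0.06465
  eq           1.442     0.6148      2.646       1.45
  solve Keq expr → x = -0.02155; check Q = 9.108

[L]_eq = 1.45 M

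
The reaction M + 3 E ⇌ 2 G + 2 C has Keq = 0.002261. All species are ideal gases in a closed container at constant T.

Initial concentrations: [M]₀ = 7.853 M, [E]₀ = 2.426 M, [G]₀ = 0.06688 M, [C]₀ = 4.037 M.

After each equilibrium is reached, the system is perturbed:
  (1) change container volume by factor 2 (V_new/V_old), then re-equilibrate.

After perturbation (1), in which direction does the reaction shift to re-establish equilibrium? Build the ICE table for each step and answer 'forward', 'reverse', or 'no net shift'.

Direction: no net shift

Q₀ = 6.5013e-04 vs Keq = 0.002261 ⇒ Q<K, forward
Step 1:
                    M           E           G           C
  I             7.853       2.426     0.06688       4.037
  C           -0.0252     -0.0756      0.0504      0.0504
  E             7.828        2.35      0.1173       4.087
  solve Keq expr → x = 0.0252; check Q = 0.002261
Then change container volume by factor 2 (V_new/V_old).
Step 2:
                    M           E           G           C
  I             3.914       1.175     0.05864       2.044
  C                 0           0           0           0
  E             3.914       1.175     0.05864       2.044
  solve Keq expr → x = 0; check Q = 0.002261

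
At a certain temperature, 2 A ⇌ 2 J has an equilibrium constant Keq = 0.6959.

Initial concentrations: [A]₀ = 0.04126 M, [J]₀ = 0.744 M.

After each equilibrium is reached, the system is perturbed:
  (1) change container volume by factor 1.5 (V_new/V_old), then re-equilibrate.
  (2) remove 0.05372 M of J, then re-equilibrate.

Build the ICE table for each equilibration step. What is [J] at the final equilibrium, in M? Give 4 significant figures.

[J]_eq = 0.2137 M

Q₀ = 325.2 vs Keq = 0.6959 ⇒ Q>K, reverse
Step 1:
                  A         J
  Initial   0.04126     0.744
  Change     0.3869   -0.3869
  Equil      0.4281    0.3571
  solve Keq expr → x = -0.1934; check Q = 0.6959
Then change container volume by factor 1.5 (V_new/V_old).
Step 2:
                  A         J
  Initial    0.2854    0.2381
  Change          0         0
  Equil      0.2854    0.2381
  solve Keq expr → x = 0; check Q = 0.6959
Then remove 0.05372 M of J.
Step 3:
                  A         J
  Initial    0.2854    0.1844
  Change   -0.02929   0.02929
  Equil      0.2561    0.2137
  solve Keq expr → x = 0.01464; check Q = 0.6959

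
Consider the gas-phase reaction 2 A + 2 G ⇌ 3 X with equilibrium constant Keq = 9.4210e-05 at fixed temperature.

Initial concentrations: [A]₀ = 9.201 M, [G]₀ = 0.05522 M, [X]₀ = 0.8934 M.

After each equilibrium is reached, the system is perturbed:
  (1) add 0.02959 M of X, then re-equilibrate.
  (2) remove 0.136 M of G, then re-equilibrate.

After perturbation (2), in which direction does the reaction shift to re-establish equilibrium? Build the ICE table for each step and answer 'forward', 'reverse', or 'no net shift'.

Direction: reverse

Q₀ = 2.762 vs Keq = 9.4210e-05 ⇒ Q>K, reverse
Step 1:
                   A          G          X
  Initial      9.201    0.05522     0.8934
  Change      0.5021     0.5021    -0.7532
  Equil        9.703     0.5574     0.1402
  solve Keq expr → x = -0.2511; check Q = 9.4210e-05
Then add 0.02959 M of X.
Step 2:
                   A          G          X
  Initial      9.703     0.5574     0.1698
  Change     0.01765    0.01765   -0.02647
  Equil        9.721      0.575     0.1433
  solve Keq expr → x = -0.008824; check Q = 9.4210e-05
Then remove 0.136 M of G.
Step 3:
                   A          G          X
  Initial      9.721      0.439     0.1433
  Change     0.01397    0.01397   -0.02095
  Equil        9.735      0.453     0.1224
  solve Keq expr → x = -0.006985; check Q = 9.4210e-05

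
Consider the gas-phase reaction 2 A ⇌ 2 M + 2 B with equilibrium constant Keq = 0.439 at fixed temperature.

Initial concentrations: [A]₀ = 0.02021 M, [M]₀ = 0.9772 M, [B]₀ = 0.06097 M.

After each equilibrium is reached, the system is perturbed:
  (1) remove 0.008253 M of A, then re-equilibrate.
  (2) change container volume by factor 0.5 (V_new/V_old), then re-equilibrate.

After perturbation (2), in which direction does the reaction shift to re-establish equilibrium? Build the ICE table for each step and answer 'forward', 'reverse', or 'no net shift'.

Q₀ = 8.691 vs Keq = 0.439 ⇒ Q>K, reverse
Step 1:
                  A         M         B
  init      0.02021    0.9772   0.06097
  Δ         0.02761  -0.02761  -0.02761
  eq        0.04782    0.9496   0.03336
  solve Keq expr → x = -0.0138; check Q = 0.439
Then remove 0.008253 M of A.
Step 2:
                  A         M         B
  init      0.03956    0.9496   0.03336
  Δ         0.00333  -0.00333  -0.00333
  eq        0.04289    0.9463   0.03003
  solve Keq expr → x = -0.001665; check Q = 0.439
Then change container volume by factor 0.5 (V_new/V_old).
Step 3:
                  A         M         B
  init      0.08579     1.893   0.06007
  Δ         0.02192  -0.02192  -0.02192
  eq         0.1077     1.871   0.03815
  solve Keq expr → x = -0.01096; check Q = 0.439

Direction: reverse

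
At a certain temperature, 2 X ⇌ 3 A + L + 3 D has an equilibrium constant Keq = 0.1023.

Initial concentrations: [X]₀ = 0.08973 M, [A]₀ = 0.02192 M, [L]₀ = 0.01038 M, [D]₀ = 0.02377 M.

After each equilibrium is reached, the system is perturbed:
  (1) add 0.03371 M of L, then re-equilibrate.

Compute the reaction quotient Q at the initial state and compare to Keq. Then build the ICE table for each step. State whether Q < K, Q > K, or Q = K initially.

Q₀ = 1.8236e-10; Q < K (proceeds forward)

Q₀ = 1.8236e-10 vs Keq = 0.1023 ⇒ Q<K, forward
Step 1:
                   X          A          L          D
  I          0.08973    0.02192    0.01038    0.02377
  C          -0.0871     0.1307    0.04355     0.1307
  E         0.002626     0.1526    0.05393     0.1544
  solve Keq expr → x = 0.04355; check Q = 0.1023
Then add 0.03371 M of L.
Step 2:
                   X          A          L          D
  I         0.002626     0.1526    0.08764     0.1544
  C       6.5187e-04 -9.7781e-04 -3.2594e-04 -9.7781e-04
  E         0.003278     0.1516    0.08732     0.1534
  solve Keq expr → x = -3.2594e-04; check Q = 0.1023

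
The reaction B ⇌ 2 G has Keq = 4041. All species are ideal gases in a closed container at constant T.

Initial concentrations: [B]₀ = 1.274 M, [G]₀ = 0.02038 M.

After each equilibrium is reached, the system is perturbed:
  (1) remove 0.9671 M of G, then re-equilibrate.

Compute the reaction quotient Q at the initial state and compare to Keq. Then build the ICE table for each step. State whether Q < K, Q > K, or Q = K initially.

Q₀ = 3.2602e-04 vs Keq = 4041 ⇒ Q<K, forward
Step 1:
                    B           G
  init          1.274     0.02038
  Δ            -1.272       2.545
  eq         0.001628       2.565
  solve Keq expr → x = 1.272; check Q = 4041
Then remove 0.9671 M of G.
Step 2:
                    B           G
  init       0.001628       1.598
  Δ       -9.9476e-04     0.00199
  eq       6.3352e-04         1.6
  solve Keq expr → x = 9.9476e-04; check Q = 4041

Q₀ = 3.2602e-04; Q < K (proceeds forward)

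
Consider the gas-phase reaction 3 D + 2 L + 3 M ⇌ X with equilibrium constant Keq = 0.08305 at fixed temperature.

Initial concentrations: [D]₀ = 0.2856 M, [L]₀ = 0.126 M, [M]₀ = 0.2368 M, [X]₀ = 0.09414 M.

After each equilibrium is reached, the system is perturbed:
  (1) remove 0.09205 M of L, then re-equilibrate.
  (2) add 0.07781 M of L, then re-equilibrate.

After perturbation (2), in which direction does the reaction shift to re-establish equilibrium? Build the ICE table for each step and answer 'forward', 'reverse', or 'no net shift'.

Q₀ = 1.9170e+04 vs Keq = 0.08305 ⇒ Q>K, reverse
Step 1:
                    D           L           M           X
  Initial      0.2856       0.126      0.2368     0.09414
  Change       0.2818      0.1879      0.2818    -0.09393
  Equil        0.5674      0.3139      0.5186  2.0843e-04
  solve Keq expr → x = -0.09393; check Q = 0.08305
Then remove 0.09205 M of L.
Step 2:
                    D           L           M           X
  Initial      0.5674      0.2218      0.5186  2.0843e-04
  Change   3.1132e-04  2.0755e-04  3.1132e-04 -1.0377e-04
  Equil        0.5677       0.222      0.5189  1.0466e-04
  solve Keq expr → x = -1.0377e-04; check Q = 0.08305
Then add 0.07781 M of L.
Step 3:
                    D           L           M           X
  Initial      0.5677      0.2998      0.5189  1.0466e-04
  Change  -2.5636e-04 -1.7090e-04 -2.5636e-04  8.5452e-05
  Equil        0.5674      0.2997      0.5186  1.9011e-04
  solve Keq expr → x = 8.5452e-05; check Q = 0.08305

Direction: forward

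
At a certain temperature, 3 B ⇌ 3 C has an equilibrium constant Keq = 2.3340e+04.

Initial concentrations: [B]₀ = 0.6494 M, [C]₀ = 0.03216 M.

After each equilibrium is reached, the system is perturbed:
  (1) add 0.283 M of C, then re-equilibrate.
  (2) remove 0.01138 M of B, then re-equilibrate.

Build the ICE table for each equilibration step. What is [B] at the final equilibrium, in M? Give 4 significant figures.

[B]_eq = 0.03223 M

Q₀ = 1.2145e-04 vs Keq = 2.3340e+04 ⇒ Q<K, forward
Step 1:
                    B           C
  I            0.6494     0.03216
  C           -0.6264      0.6264
  E           0.02304      0.6585
  solve Keq expr → x = 0.2088; check Q = 2.3340e+04
Then add 0.283 M of C.
Step 2:
                    B           C
  I           0.02304      0.9415
  C          0.009568   -0.009568
  E           0.03261      0.9319
  solve Keq expr → x = -0.003189; check Q = 2.3340e+04
Then remove 0.01138 M of B.
Step 3:
                    B           C
  I           0.02123      0.9319
  C             0.011      -0.011
  E           0.03223       0.921
  solve Keq expr → x = -0.003665; check Q = 2.3340e+04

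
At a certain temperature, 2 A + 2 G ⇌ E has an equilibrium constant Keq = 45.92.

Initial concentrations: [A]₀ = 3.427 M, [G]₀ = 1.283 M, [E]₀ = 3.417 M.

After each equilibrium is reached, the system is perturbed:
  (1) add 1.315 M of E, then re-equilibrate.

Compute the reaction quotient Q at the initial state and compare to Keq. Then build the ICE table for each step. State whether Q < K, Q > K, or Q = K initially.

Q₀ = 0.1768 vs Keq = 45.92 ⇒ Q<K, forward
Step 1:
                  A         G         E
  init        3.427     1.283     3.417
  Δ          -1.153    -1.153    0.5766
  eq          2.274    0.1297     3.994
  solve Keq expr → x = 0.5766; check Q = 45.92
Then add 1.315 M of E.
Step 2:
                  A         G         E
  init        2.274    0.1297     5.309
  Δ          0.0185    0.0185  -0.00925
  eq          2.292    0.1482     5.299
  solve Keq expr → x = -0.00925; check Q = 45.92

Q₀ = 0.1768; Q < K (proceeds forward)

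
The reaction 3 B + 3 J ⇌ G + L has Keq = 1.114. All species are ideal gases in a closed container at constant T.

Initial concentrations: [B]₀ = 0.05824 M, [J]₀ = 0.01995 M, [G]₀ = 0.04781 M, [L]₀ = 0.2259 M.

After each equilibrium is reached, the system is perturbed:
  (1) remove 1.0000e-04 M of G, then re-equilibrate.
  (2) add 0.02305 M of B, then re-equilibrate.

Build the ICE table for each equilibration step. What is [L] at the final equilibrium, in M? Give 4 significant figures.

Q₀ = 6.8856e+06 vs Keq = 1.114 ⇒ Q>K, reverse
Step 1:
                    B           J           G           L
  I           0.05824     0.01995     0.04781      0.2259
  C            0.1428      0.1428    -0.04759    -0.04759
  E             0.201      0.1627  2.1865e-04      0.1783
  solve Keq expr → x = -0.04759; check Q = 1.114
Then remove 1.0000e-04 M of G.
Step 2:
                    B           J           G           L
  I             0.201      0.1627  1.1865e-04      0.1783
  C       -2.9325e-04 -2.9325e-04  9.7751e-05  9.7751e-05
  E            0.2007      0.1624  2.1640e-04      0.1784
  solve Keq expr → x = 9.7751e-05; check Q = 1.114
Then add 0.02305 M of B.
Step 3:
                    B           J           G           L
  I            0.2238      0.1624  2.1640e-04      0.1784
  C       -2.4297e-04 -2.4297e-04  8.0991e-05  8.0991e-05
  E            0.2235      0.1622  2.9739e-04      0.1785
  solve Keq expr → x = 8.0991e-05; check Q = 1.114

[L]_eq = 0.1785 M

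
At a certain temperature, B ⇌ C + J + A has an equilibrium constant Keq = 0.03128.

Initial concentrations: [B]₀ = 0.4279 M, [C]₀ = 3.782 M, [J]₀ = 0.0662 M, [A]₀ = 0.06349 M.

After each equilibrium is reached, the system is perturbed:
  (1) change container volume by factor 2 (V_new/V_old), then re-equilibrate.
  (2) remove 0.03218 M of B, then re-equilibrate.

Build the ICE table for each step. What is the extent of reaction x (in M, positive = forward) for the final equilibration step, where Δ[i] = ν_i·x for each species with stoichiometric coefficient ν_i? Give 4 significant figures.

x = -0.004202 M

Q₀ = 0.03715 vs Keq = 0.03128 ⇒ Q>K, reverse
Step 1:
                    B           C           J           A
  I            0.4279       3.782      0.0662     0.06349
  C          0.004957   -0.004957   -0.004957   -0.004957
  E            0.4329       3.777     0.06124     0.05853
  solve Keq expr → x = -0.004957; check Q = 0.03128
Then change container volume by factor 2 (V_new/V_old).
Step 2:
                    B           C           J           A
  I            0.2164       1.889     0.03062     0.02927
  C          -0.02586     0.02586     0.02586     0.02586
  E            0.1906       1.914     0.05648     0.05513
  solve Keq expr → x = 0.02586; check Q = 0.03128
Then remove 0.03218 M of B.
Step 3:
                    B           C           J           A
  I            0.1584       1.914     0.05648     0.05513
  C          0.004202   -0.004202   -0.004202   -0.004202
  E            0.1626        1.91     0.05228     0.05093
  solve Keq expr → x = -0.004202; check Q = 0.03128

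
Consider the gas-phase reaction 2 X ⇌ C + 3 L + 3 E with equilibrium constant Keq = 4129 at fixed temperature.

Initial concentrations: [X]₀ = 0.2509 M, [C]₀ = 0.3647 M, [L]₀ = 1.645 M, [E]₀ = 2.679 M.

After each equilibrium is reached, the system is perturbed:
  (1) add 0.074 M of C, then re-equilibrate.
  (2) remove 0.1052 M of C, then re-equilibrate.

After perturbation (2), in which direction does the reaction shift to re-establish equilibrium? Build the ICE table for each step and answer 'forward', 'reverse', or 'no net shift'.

Q₀ = 495.8 vs Keq = 4129 ⇒ Q<K, forward
Step 1:
                  X         C         L         E
  I          0.2509    0.3647     1.645     2.679
  C         -0.1276    0.0638    0.1914    0.1914
  E          0.1233    0.4285     1.836      2.87
  solve Keq expr → x = 0.0638; check Q = 4129
Then add 0.074 M of C.
Step 2:
                  X         C         L         E
  I          0.1233    0.5025     1.836      2.87
  C        0.007672 -0.003836  -0.01151  -0.01151
  E           0.131    0.4987     1.825     2.859
  solve Keq expr → x = -0.003836; check Q = 4129
Then remove 0.1052 M of C.
Step 3:
                  X         C         L         E
  I           0.131    0.3935     1.825     2.859
  C        -0.01115  0.005576   0.01673   0.01673
  E          0.1198     0.399     1.842     2.876
  solve Keq expr → x = 0.005576; check Q = 4129

Direction: forward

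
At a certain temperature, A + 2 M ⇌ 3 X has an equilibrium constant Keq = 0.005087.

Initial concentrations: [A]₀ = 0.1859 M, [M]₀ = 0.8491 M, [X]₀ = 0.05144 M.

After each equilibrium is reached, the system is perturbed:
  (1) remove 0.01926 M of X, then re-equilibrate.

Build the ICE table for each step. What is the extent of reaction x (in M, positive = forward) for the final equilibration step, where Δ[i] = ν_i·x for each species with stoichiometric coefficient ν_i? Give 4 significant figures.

x = 0.005839 M

Q₀ = 0.001016 vs Keq = 0.005087 ⇒ Q<K, forward
Step 1:
                   A          M          X
  Initial     0.1859     0.8491    0.05144
  Change    -0.01109   -0.02219    0.03328
  Equil       0.1748     0.8269    0.08472
  solve Keq expr → x = 0.01109; check Q = 0.005087
Then remove 0.01926 M of X.
Step 2:
                   A          M          X
  Initial     0.1748     0.8269    0.06546
  Change   -0.005839   -0.01168    0.01752
  Equil        0.169     0.8152    0.08297
  solve Keq expr → x = 0.005839; check Q = 0.005087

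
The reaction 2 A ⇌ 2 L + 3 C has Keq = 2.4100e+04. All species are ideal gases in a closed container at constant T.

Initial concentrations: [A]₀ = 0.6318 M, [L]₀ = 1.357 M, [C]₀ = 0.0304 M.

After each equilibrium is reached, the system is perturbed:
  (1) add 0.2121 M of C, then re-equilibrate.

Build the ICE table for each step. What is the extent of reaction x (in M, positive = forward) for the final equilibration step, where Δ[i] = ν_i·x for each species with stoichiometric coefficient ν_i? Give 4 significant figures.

x = -0.002012 M

Q₀ = 1.2960e-04 vs Keq = 2.4100e+04 ⇒ Q<K, forward
Step 1:
                  A         L         C
  Initial    0.6318     1.357    0.0304
  Change    -0.6198    0.6198    0.9297
  Equil     0.01198     1.977    0.9601
  solve Keq expr → x = 0.3099; check Q = 2.4100e+04
Then add 0.2121 M of C.
Step 2:
                  A         L         C
  Initial   0.01198     1.977     1.172
  Change   0.004024 -0.004024 -0.006036
  Equil       0.016     1.973     1.166
  solve Keq expr → x = -0.002012; check Q = 2.4100e+04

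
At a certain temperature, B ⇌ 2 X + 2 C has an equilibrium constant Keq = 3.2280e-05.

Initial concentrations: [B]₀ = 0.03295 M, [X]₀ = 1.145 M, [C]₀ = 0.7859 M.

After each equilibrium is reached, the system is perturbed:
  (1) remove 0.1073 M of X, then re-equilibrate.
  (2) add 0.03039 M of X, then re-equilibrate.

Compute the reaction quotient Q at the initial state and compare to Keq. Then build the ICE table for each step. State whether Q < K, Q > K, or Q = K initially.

Q₀ = 24.57; Q > K (proceeds reverse)

Q₀ = 24.57 vs Keq = 3.2280e-05 ⇒ Q>K, reverse
Step 1:
                    B           X           C
  I           0.03295       1.145      0.7859
  C             0.388     -0.7759     -0.7759
  E            0.4209      0.3691    0.009987
  solve Keq expr → x = -0.388; check Q = 3.2280e-05
Then remove 0.1073 M of X.
Step 2:
                    B           X           C
  I            0.4209      0.2618    0.009987
  C         -0.001929    0.003857    0.003857
  E             0.419      0.2656     0.01384
  solve Keq expr → x = 0.001929; check Q = 3.2280e-05
Then add 0.03039 M of X.
Step 3:
                    B           X           C
  I             0.419       0.296     0.01384
  C        6.7701e-04   -0.001354   -0.001354
  E            0.4197      0.2947     0.01249
  solve Keq expr → x = -6.7701e-04; check Q = 3.2280e-05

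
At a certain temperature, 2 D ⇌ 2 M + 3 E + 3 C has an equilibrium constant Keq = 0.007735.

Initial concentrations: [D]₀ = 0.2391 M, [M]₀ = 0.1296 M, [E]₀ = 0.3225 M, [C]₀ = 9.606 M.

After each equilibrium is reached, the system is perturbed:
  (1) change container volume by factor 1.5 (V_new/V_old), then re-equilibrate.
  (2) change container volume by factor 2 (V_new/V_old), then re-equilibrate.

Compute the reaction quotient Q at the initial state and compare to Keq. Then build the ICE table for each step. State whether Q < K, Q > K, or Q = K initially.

Q₀ = 8.735; Q > K (proceeds reverse)

Q₀ = 8.735 vs Keq = 0.007735 ⇒ Q>K, reverse
Step 1:
                  D         M         E         C
  I          0.2391    0.1296    0.3225     9.606
  C           0.112    -0.112   -0.1681   -0.1681
  E          0.3511   0.01755    0.1544     9.438
  solve Keq expr → x = -0.05602; check Q = 0.007735
Then change container volume by factor 1.5 (V_new/V_old).
Step 2:
                  D         M         E         C
  I          0.2341    0.0117     0.103     6.292
  C        -0.01539   0.01539   0.02308   0.02308
  E          0.2187   0.02709     0.126     6.315
  solve Keq expr → x = 0.007694; check Q = 0.007735
Then change container volume by factor 2 (V_new/V_old).
Step 3:
                  D         M         E         C
  I          0.1094   0.01354   0.06302     3.158
  C        -0.02593   0.02593   0.03889   0.03889
  E         0.08343   0.03947    0.1019     3.196
  solve Keq expr → x = 0.01296; check Q = 0.007735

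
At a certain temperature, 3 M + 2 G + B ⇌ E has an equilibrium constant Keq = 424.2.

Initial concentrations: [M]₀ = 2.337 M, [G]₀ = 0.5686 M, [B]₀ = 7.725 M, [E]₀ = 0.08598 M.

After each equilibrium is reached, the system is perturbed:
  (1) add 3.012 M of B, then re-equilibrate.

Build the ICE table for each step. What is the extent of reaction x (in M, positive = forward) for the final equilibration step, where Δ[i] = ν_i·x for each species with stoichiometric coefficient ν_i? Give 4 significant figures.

Q₀ = 0.002697 vs Keq = 424.2 ⇒ Q<K, forward
Step 1:
                   M          G          B          E
  init         2.337     0.5686      7.725    0.08598
  Δ           -0.844    -0.5627    -0.2813     0.2813
  eq           1.493   0.005912      7.444     0.3673
  solve Keq expr → x = 0.2813; check Q = 424.2
Then add 3.012 M of B.
Step 2:
                   M          G          B          E
  init         1.493   0.005912      10.46     0.3673
  Δ        -0.001371 -9.1369e-04 -4.5685e-04 4.5685e-04
  eq           1.492   0.004999      10.46     0.3678
  solve Keq expr → x = 4.5685e-04; check Q = 424.2

x = 4.5685e-04 M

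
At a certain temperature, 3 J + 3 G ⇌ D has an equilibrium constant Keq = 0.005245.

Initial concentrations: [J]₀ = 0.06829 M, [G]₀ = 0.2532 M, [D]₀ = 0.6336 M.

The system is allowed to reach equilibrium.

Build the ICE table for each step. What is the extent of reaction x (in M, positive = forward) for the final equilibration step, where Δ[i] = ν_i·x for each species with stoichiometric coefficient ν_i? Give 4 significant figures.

Q₀ = 1.2256e+05 vs Keq = 0.005245 ⇒ Q>K, reverse
Step 1:
                   J          G          D
  Initial    0.06829     0.2532     0.6336
  Change       1.533      1.533    -0.5109
  Equil        1.601      1.786     0.1227
  solve Keq expr → x = -0.5109; check Q = 0.005245

x = -0.5109 M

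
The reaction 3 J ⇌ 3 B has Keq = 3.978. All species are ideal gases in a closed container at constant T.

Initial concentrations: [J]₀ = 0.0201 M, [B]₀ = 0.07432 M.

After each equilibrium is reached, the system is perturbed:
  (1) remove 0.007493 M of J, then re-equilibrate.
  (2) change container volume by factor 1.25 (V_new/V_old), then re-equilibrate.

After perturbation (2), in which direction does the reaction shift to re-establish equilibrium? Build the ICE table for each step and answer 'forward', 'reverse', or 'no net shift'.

Direction: no net shift

Q₀ = 50.55 vs Keq = 3.978 ⇒ Q>K, reverse
Step 1:
                  J         B
  I          0.0201   0.07432
  C         0.01643  -0.01643
  E         0.03653   0.05789
  solve Keq expr → x = -0.005478; check Q = 3.978
Then remove 0.007493 M of J.
Step 2:
                  J         B
  I         0.02904   0.05789
  C        0.004594 -0.004594
  E         0.03363   0.05329
  solve Keq expr → x = -0.001531; check Q = 3.978
Then change container volume by factor 1.25 (V_new/V_old).
Step 3:
                  J         B
  I         0.02691   0.04263
  C               0         0
  E         0.02691   0.04263
  solve Keq expr → x = 0; check Q = 3.978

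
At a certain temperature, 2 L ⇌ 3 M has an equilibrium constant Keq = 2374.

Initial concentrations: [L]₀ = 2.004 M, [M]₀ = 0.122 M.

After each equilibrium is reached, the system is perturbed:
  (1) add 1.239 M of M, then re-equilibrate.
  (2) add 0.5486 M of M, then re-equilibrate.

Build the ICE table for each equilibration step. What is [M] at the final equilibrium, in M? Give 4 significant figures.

[M]_eq = 4.611 M

Q₀ = 4.5215e-04 vs Keq = 2374 ⇒ Q<K, forward
Step 1:
                  L         M
  Initial     2.004     0.122
  Change     -1.899     2.848
  Equil      0.1051      2.97
  solve Keq expr → x = 0.9495; check Q = 2374
Then add 1.239 M of M.
Step 2:
                  L         M
  Initial    0.1051     4.209
  Change    0.06597  -0.09895
  Equil       0.171      4.11
  solve Keq expr → x = -0.03298; check Q = 2374
Then add 0.5486 M of M.
Step 3:
                  L         M
  Initial     0.171     4.659
  Change    0.03216  -0.04824
  Equil      0.2032     4.611
  solve Keq expr → x = -0.01608; check Q = 2374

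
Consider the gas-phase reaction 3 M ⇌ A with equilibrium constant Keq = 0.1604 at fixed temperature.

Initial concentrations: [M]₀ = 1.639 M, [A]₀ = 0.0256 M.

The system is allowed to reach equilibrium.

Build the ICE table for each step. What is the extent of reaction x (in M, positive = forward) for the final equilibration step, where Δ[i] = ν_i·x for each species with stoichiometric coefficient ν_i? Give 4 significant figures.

x = 0.1827 M

Q₀ = 0.005814 vs Keq = 0.1604 ⇒ Q<K, forward
Step 1:
                    M           A
  I             1.639      0.0256
  C            -0.548      0.1827
  E             1.091      0.2083
  solve Keq expr → x = 0.1827; check Q = 0.1604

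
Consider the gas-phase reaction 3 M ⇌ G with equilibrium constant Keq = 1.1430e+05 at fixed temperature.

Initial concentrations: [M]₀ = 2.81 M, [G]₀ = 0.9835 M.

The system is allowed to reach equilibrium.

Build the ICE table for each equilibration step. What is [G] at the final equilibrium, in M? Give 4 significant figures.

Q₀ = 0.04433 vs Keq = 1.1430e+05 ⇒ Q<K, forward
Step 1:
                    M           G
  Initial        2.81      0.9835
  Change       -2.784      0.9281
  Equil       0.02557       1.912
  solve Keq expr → x = 0.9281; check Q = 1.1430e+05

[G]_eq = 1.912 M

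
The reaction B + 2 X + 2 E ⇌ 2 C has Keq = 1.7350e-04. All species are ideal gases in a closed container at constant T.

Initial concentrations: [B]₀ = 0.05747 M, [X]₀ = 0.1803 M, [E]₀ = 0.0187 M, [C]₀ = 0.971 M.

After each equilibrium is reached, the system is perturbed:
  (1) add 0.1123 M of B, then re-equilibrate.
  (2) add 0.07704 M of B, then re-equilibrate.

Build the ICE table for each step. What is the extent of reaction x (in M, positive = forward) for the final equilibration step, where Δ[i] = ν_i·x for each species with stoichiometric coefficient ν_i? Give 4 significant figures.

x = 3.3166e-04 M

Q₀ = 1.4432e+06 vs Keq = 1.7350e-04 ⇒ Q>K, reverse
Step 1:
                    B           X           E           C
  init        0.05747      0.1803      0.0187       0.971
  Δ            0.4801      0.9602      0.9602     -0.9602
  eq           0.5376       1.141      0.9789     0.01078
  solve Keq expr → x = -0.4801; check Q = 1.7350e-04
Then add 0.1123 M of B.
Step 2:
                    B           X           E           C
  init         0.6499       1.141      0.9789     0.01078
  Δ       -5.2230e-04   -0.001045   -0.001045    0.001045
  eq           0.6494       1.139      0.9779     0.01183
  solve Keq expr → x = 5.2230e-04; check Q = 1.7350e-04
Then add 0.07704 M of B.
Step 3:
                    B           X           E           C
  init         0.7264       1.139      0.9779     0.01183
  Δ       -3.3166e-04 -6.6331e-04 -6.6331e-04  6.6331e-04
  eq           0.7261       1.139      0.9772     0.01249
  solve Keq expr → x = 3.3166e-04; check Q = 1.7350e-04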